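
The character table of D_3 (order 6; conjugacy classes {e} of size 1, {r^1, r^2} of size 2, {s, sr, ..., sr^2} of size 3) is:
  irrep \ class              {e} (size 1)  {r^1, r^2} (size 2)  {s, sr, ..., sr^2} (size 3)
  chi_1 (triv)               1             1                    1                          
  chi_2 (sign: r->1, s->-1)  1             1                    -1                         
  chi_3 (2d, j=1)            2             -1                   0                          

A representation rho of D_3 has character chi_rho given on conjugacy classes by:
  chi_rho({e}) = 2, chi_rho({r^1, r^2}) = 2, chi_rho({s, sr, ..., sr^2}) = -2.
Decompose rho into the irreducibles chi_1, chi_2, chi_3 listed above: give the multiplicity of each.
Multiplicities: chi_1: 0, chi_2: 2, chi_3: 0.

Reasoning: Use <chi_rho, chi> = (1/|G|) sum_C |C| * chi_rho(C) * conj(chi(C)) with |G| = 6 for each irreducible chi in the table:
  <chi_rho, chi_1> = (1/6)[1*(2)*conj(1) + 2*(2)*conj(1) + 3*(-2)*conj(1)]
      = (1/6)[(2) + (4) + (-6)] = 0/6 = 0
  <chi_rho, chi_2> = (1/6)[1*(2)*conj(1) + 2*(2)*conj(1) + 3*(-2)*conj(-1)]
      = (1/6)[(2) + (4) + (6)] = 12/6 = 2
  <chi_rho, chi_3> = (1/6)[1*(2)*conj(2) + 2*(2)*conj(-1) + 3*(-2)*conj(0)]
      = (1/6)[(4) + (-4) + (0)] = 0/6 = 0
Dimension check: dim(rho) = sum (mult * dim) = 0*1 + 2*1 + 0*2 = 2 = chi_rho(e) = 2.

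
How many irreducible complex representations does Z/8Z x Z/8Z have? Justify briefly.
64

Explanation: The number of irreducible complex representations of a finite group equals its number of conjugacy classes. Z/8Z x Z/8Z is abelian of order 64, so every element is its own conjugacy class: 64 classes, so Z/8Z x Z/8Z (order 64) has exactly 64 irreducible complex representations.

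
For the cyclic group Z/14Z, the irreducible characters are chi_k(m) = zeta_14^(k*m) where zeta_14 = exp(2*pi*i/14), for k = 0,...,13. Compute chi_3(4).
chi_3(4) = zeta_14^12 = exp(-2*I*pi/7)

Explanation: chi_3(4) = zeta_14^(3*4) = zeta_14^12. Since zeta_14^14 = 1, this equals zeta_14^12 = exp(2*pi*i*12/14) = exp(-2*I*pi/7).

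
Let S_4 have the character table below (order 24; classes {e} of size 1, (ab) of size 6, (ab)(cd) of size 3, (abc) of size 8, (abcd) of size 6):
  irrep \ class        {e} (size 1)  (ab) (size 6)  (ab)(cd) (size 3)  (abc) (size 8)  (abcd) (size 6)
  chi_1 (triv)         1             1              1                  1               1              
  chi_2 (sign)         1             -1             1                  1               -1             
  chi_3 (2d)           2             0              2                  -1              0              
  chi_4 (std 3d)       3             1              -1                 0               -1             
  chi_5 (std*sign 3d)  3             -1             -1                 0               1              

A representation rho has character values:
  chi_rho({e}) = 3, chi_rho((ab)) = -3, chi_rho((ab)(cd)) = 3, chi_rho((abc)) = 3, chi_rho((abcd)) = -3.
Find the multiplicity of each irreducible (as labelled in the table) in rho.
Multiplicities: chi_1: 0, chi_2: 3, chi_3: 0, chi_4: 0, chi_5: 0.

Reasoning: Use <chi_rho, chi> = (1/|G|) sum_C |C| * chi_rho(C) * conj(chi(C)) with |G| = 24 for each irreducible chi in the table:
  <chi_rho, chi_1> = (1/24)[1*(3)*conj(1) + 6*(-3)*conj(1) + 3*(3)*conj(1) + 8*(3)*conj(1) + 6*(-3)*conj(1)]
      = (1/24)[(3) + (-18) + (9) + (24) + (-18)] = 0/24 = 0
  <chi_rho, chi_2> = (1/24)[1*(3)*conj(1) + 6*(-3)*conj(-1) + 3*(3)*conj(1) + 8*(3)*conj(1) + 6*(-3)*conj(-1)]
      = (1/24)[(3) + (18) + (9) + (24) + (18)] = 72/24 = 3
  <chi_rho, chi_3> = (1/24)[1*(3)*conj(2) + 6*(-3)*conj(0) + 3*(3)*conj(2) + 8*(3)*conj(-1) + 6*(-3)*conj(0)]
      = (1/24)[(6) + (0) + (18) + (-24) + (0)] = 0/24 = 0
  <chi_rho, chi_4> = (1/24)[1*(3)*conj(3) + 6*(-3)*conj(1) + 3*(3)*conj(-1) + 8*(3)*conj(0) + 6*(-3)*conj(-1)]
      = (1/24)[(9) + (-18) + (-9) + (0) + (18)] = 0/24 = 0
  <chi_rho, chi_5> = (1/24)[1*(3)*conj(3) + 6*(-3)*conj(-1) + 3*(3)*conj(-1) + 8*(3)*conj(0) + 6*(-3)*conj(1)]
      = (1/24)[(9) + (18) + (-9) + (0) + (-18)] = 0/24 = 0
Dimension check: dim(rho) = sum (mult * dim) = 0*1 + 3*1 + 0*2 + 0*3 + 0*3 = 3 = chi_rho(e) = 3.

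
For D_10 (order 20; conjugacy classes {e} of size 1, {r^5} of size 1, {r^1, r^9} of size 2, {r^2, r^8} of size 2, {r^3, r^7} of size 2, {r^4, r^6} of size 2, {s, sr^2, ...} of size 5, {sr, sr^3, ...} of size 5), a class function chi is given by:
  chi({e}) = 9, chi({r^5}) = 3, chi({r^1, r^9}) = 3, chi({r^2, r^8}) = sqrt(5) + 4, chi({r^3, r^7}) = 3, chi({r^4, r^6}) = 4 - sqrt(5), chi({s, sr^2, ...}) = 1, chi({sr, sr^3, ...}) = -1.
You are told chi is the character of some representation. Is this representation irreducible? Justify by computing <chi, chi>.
Not irreducible (reducible): <chi, chi> = 11 > 1.

<chi, chi> = (1/|G|) sum_C |C| * |chi(C)|^2 = (1/20)[1*|9|^2 + 1*|3|^2 + 2*|3|^2 + 2*|sqrt(5) + 4|^2 + 2*|3|^2 + 2*|4 - sqrt(5)|^2 + 5*|1|^2 + 5*|-1|^2]
  = (1/20)[(81) + (9) + (18) + (16*sqrt(5) + 42) + (18) + (42 - 16*sqrt(5)) + (5) + (5)] = 220/20 = 11.
A character is irreducible iff <chi, chi> = 1, so this representation is reducible.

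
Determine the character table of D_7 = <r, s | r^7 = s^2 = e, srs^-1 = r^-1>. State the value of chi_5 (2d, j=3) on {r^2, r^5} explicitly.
Conjugacy classes: {e} of size 1, {r^1, r^6} of size 2, {r^2, r^5} of size 2, {r^3, r^4} of size 2, {s, sr, ..., sr^6} of size 7.
Character table:
  irrep \ class              {e} (size 1)  {r^1, r^6} (size 2)  {r^2, r^5} (size 2)  {r^3, r^4} (size 2)  {s, sr, ..., sr^6} (size 7)
  chi_1 (triv)               1             1                    1                    1                    1                          
  chi_2 (sign: r->1, s->-1)  1             1                    1                    1                    -1                         
  chi_3 (2d, j=1)            2             2*cos(2*pi/7)        -2*cos(3*pi/7)       -2*cos(pi/7)         0                          
  chi_4 (2d, j=2)            2             -2*cos(3*pi/7)       -2*cos(pi/7)         2*cos(2*pi/7)        0                          
  chi_5 (2d, j=3)            2             -2*cos(pi/7)         2*cos(2*pi/7)        -2*cos(3*pi/7)       0                          

Spot check: chi_5 (2d, j=3) on {r^2, r^5} = 2*cos(2*pi/7).

Why: D_7 has order 2*7 = 14 with 5 conjugacy classes, hence 5 irreducibles. Sum of squared dims 1 + 1 + 4 + 4 + 4 = 14 = |G|. Linear characters come from the abelianisation; the 2-dimensional irreps have character r^k -> 2*cos(2*pi*j*k/7), reflections -> 0.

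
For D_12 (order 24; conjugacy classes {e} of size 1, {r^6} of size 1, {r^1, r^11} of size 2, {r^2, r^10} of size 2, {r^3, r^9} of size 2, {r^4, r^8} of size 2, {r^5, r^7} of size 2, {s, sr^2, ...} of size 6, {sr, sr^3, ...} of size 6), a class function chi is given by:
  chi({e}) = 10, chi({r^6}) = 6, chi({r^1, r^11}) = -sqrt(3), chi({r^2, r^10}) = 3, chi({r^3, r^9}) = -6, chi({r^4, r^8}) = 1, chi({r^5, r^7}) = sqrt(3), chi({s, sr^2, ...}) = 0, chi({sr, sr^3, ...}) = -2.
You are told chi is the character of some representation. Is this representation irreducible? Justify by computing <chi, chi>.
Not irreducible (reducible): <chi, chi> = 11 > 1.

Solution. <chi, chi> = (1/|G|) sum_C |C| * |chi(C)|^2 = (1/24)[1*|10|^2 + 1*|6|^2 + 2*|-sqrt(3)|^2 + 2*|3|^2 + 2*|-6|^2 + 2*|1|^2 + 2*|sqrt(3)|^2 + 6*|0|^2 + 6*|-2|^2]
  = (1/24)[(100) + (36) + (6) + (18) + (72) + (2) + (6) + (0) + (24)] = 264/24 = 11.
A character is irreducible iff <chi, chi> = 1, so this representation is reducible.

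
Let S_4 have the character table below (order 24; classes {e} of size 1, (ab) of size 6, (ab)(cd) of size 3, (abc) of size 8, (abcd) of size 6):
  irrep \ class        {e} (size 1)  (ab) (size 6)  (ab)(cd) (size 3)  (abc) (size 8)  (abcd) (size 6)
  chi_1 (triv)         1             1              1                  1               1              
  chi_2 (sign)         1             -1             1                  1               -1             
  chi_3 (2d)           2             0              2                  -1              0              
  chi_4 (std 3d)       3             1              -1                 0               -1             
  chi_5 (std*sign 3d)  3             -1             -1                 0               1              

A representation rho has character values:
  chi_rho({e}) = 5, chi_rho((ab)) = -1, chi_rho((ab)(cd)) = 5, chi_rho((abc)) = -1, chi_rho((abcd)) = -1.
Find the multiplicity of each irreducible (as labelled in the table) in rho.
Multiplicities: chi_1: 0, chi_2: 1, chi_3: 2, chi_4: 0, chi_5: 0.

Proof sketch: Use <chi_rho, chi> = (1/|G|) sum_C |C| * chi_rho(C) * conj(chi(C)) with |G| = 24 for each irreducible chi in the table:
  <chi_rho, chi_1> = (1/24)[1*(5)*conj(1) + 6*(-1)*conj(1) + 3*(5)*conj(1) + 8*(-1)*conj(1) + 6*(-1)*conj(1)]
      = (1/24)[(5) + (-6) + (15) + (-8) + (-6)] = 0/24 = 0
  <chi_rho, chi_2> = (1/24)[1*(5)*conj(1) + 6*(-1)*conj(-1) + 3*(5)*conj(1) + 8*(-1)*conj(1) + 6*(-1)*conj(-1)]
      = (1/24)[(5) + (6) + (15) + (-8) + (6)] = 24/24 = 1
  <chi_rho, chi_3> = (1/24)[1*(5)*conj(2) + 6*(-1)*conj(0) + 3*(5)*conj(2) + 8*(-1)*conj(-1) + 6*(-1)*conj(0)]
      = (1/24)[(10) + (0) + (30) + (8) + (0)] = 48/24 = 2
  <chi_rho, chi_4> = (1/24)[1*(5)*conj(3) + 6*(-1)*conj(1) + 3*(5)*conj(-1) + 8*(-1)*conj(0) + 6*(-1)*conj(-1)]
      = (1/24)[(15) + (-6) + (-15) + (0) + (6)] = 0/24 = 0
  <chi_rho, chi_5> = (1/24)[1*(5)*conj(3) + 6*(-1)*conj(-1) + 3*(5)*conj(-1) + 8*(-1)*conj(0) + 6*(-1)*conj(1)]
      = (1/24)[(15) + (6) + (-15) + (0) + (-6)] = 0/24 = 0
Dimension check: dim(rho) = sum (mult * dim) = 0*1 + 1*1 + 2*2 + 0*3 + 0*3 = 5 = chi_rho(e) = 5.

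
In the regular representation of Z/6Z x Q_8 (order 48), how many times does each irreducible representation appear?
Each irreducible V_i of dimension d_i appears with multiplicity d_i, i.e. rho_reg = (direct sum over all irreducibles V_i) d_i V_i. The irreducible dimensions for Z/6Z x Q_8 are 1, 1, 1, 1, 1, 1, 1, 1, 1, 1, 1, 1, 1, 1, 1, 1, 1, 1, 1, 1, 1, 1, 1, 1, 2, 2, 2, 2, 2, 2: 24 irreducibles of dimension 1, each with multiplicity 1; 6 irreducibles of dimension 2, each with multiplicity 2. Total dimension 24*1*1 + 6*2*2 = 48 = |G|.

Why: General theorem: in the regular representation of a finite group G, each irreducible appears with multiplicity equal to its dimension. Check: dim(rho_reg) = sum d_i^2 = 1 + 1 + 1 + 1 + 1 + 1 + 1 + 1 + 1 + 1 + 1 + 1 + 1 + 1 + 1 + 1 + 1 + 1 + 1 + 1 + 1 + 1 + 1 + 1 + 4 + 4 + 4 + 4 + 4 + 4 = 48 = |G|.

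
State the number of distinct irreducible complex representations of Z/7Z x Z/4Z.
28

The number of irreducible complex representations of a finite group equals its number of conjugacy classes. Z/7Z x Z/4Z is abelian of order 28, so every element is its own conjugacy class: 28 classes, so Z/7Z x Z/4Z (order 28) has exactly 28 irreducible complex representations.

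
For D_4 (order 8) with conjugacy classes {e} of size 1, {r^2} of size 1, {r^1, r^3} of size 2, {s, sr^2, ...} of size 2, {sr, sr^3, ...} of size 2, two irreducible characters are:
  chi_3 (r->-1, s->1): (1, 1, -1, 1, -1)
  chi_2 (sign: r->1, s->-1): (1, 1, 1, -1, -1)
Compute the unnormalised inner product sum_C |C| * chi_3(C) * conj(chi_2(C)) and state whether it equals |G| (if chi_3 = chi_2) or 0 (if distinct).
Sum = 0; so <chi_3, chi_2> = 0 (distinct irreducibles are orthogonal).

Compute term by term over conjugacy classes (|C| * chi_3(C) * conj(chi_2(C))):
  1*(1)*conj(1) + 1*(1)*conj(1) + 2*(-1)*conj(1) + 2*(1)*conj(-1) + 2*(-1)*conj(-1)
  = (1) + (1) + (-2) + (-2) + (2)
  = 0.
Dividing by |G| = 8 gives 0/8 = 0, matching the row-orthogonality relation <chi_3, chi_2> = [chi_3 = chi_2].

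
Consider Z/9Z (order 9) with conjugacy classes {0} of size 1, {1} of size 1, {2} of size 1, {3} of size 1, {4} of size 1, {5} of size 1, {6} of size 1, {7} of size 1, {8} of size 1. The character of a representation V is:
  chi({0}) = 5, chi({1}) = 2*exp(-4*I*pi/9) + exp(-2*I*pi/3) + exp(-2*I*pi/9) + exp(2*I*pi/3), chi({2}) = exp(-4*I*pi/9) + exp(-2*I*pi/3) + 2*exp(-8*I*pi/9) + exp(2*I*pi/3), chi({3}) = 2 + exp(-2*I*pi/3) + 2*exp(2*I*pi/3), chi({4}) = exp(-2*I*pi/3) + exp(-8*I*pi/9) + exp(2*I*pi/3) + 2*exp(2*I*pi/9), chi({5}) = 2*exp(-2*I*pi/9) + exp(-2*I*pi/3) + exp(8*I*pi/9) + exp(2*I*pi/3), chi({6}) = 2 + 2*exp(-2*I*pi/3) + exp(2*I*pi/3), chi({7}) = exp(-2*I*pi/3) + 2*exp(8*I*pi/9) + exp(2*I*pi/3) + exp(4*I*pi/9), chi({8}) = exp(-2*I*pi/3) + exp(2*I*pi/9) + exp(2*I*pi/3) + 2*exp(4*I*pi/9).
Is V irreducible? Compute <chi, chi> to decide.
Not irreducible (reducible): <chi, chi> = 7 > 1.

Reasoning: <chi, chi> = (1/|G|) sum_C |C| * |chi(C)|^2 = (1/9)[1*|5|^2 + 1*|2*exp(-4*I*pi/9) + exp(-2*I*pi/3) + exp(-2*I*pi/9) + exp(2*I*pi/3)|^2 + 1*|exp(-4*I*pi/9) + exp(-2*I*pi/3) + 2*exp(-8*I*pi/9) + exp(2*I*pi/3)|^2 + 1*|2 + exp(-2*I*pi/3) + 2*exp(2*I*pi/3)|^2 + 1*|exp(-2*I*pi/3) + exp(-8*I*pi/9) + exp(2*I*pi/3) + 2*exp(2*I*pi/9)|^2 + 1*|2*exp(-2*I*pi/9) + exp(-2*I*pi/3) + exp(8*I*pi/9) + exp(2*I*pi/3)|^2 + 1*|2 + 2*exp(-2*I*pi/3) + exp(2*I*pi/3)|^2 + 1*|exp(-2*I*pi/3) + 2*exp(8*I*pi/9) + exp(2*I*pi/3) + exp(4*I*pi/9)|^2 + 1*|exp(-2*I*pi/3) + exp(2*I*pi/9) + exp(2*I*pi/3) + 2*exp(4*I*pi/9)|^2]
  = (1/9)[(25) + (7 + 4*exp(-2*I*pi/9) + 3*exp(-8*I*pi/9) + exp(-4*I*pi/9) + exp(-2*I*pi/3) + exp(2*I*pi/3) + exp(4*I*pi/9) + 3*exp(8*I*pi/9) + 4*exp(2*I*pi/9)) + (7 + 4*exp(-4*I*pi/9) + 3*exp(-2*I*pi/9) + exp(-2*I*pi/3) + exp(-8*I*pi/9) + exp(8*I*pi/9) + exp(2*I*pi/3) + 3*exp(2*I*pi/9) + 4*exp(4*I*pi/9)) + (1) + (7 + 3*exp(-4*I*pi/9) + 4*exp(-8*I*pi/9) + exp(-2*I*pi/3) + exp(-2*I*pi/9) + exp(2*I*pi/9) + exp(2*I*pi/3) + 4*exp(8*I*pi/9) + 3*exp(4*I*pi/9)) + (7 + 3*exp(-4*I*pi/9) + 4*exp(-8*I*pi/9) + exp(-2*I*pi/3) + exp(-2*I*pi/9) + exp(2*I*pi/9) + exp(2*I*pi/3) + 4*exp(8*I*pi/9) + 3*exp(4*I*pi/9)) + (1) + (7 + 4*exp(-4*I*pi/9) + 3*exp(-2*I*pi/9) + exp(-2*I*pi/3) + exp(-8*I*pi/9) + exp(8*I*pi/9) + exp(2*I*pi/3) + 3*exp(2*I*pi/9) + 4*exp(4*I*pi/9)) + (7 + 4*exp(-2*I*pi/9) + 3*exp(-8*I*pi/9) + exp(-4*I*pi/9) + exp(-2*I*pi/3) + exp(2*I*pi/3) + exp(4*I*pi/9) + 3*exp(8*I*pi/9) + 4*exp(2*I*pi/9))] = 63/9 = 7.
(Exp terms are combined using exp(i*s)*conj(exp(i*t)) = exp(i*(s-t)), and sums of them are collapsed using the identity that for every m > 1 the m distinct m-th roots of unity sum to 0, e.g. 1 + exp(2*I*pi/3) + exp(-2*I*pi/3) = 0.)
A character is irreducible iff <chi, chi> = 1, so this representation is reducible.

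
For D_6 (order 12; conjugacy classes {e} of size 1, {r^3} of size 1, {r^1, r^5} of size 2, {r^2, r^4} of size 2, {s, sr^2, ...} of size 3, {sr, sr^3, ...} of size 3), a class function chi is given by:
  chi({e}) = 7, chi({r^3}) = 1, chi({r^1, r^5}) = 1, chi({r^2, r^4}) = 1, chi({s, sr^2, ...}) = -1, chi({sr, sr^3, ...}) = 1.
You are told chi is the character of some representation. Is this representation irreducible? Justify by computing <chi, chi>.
Not irreducible (reducible): <chi, chi> = 5 > 1.

Justification: <chi, chi> = (1/|G|) sum_C |C| * |chi(C)|^2 = (1/12)[1*|7|^2 + 1*|1|^2 + 2*|1|^2 + 2*|1|^2 + 3*|-1|^2 + 3*|1|^2]
  = (1/12)[(49) + (1) + (2) + (2) + (3) + (3)] = 60/12 = 5.
A character is irreducible iff <chi, chi> = 1, so this representation is reducible.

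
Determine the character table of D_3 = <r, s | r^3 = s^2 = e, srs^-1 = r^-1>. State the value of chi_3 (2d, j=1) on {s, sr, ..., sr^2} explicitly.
Conjugacy classes: {e} of size 1, {r^1, r^2} of size 2, {s, sr, ..., sr^2} of size 3.
Character table:
  irrep \ class              {e} (size 1)  {r^1, r^2} (size 2)  {s, sr, ..., sr^2} (size 3)
  chi_1 (triv)               1             1                    1                          
  chi_2 (sign: r->1, s->-1)  1             1                    -1                         
  chi_3 (2d, j=1)            2             -1                   0                          

Spot check: chi_3 (2d, j=1) on {s, sr, ..., sr^2} = 0.

Reasoning: D_3 has order 2*3 = 6 with 3 conjugacy classes, hence 3 irreducibles. Sum of squared dims 1 + 1 + 4 = 6 = |G|. Linear characters come from the abelianisation; the 2-dimensional irreps have character r^k -> 2*cos(2*pi*j*k/3), reflections -> 0.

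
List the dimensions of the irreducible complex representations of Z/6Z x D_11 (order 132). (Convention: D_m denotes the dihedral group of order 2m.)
Dimensions: 1, 1, 1, 1, 1, 1, 1, 1, 1, 1, 1, 1, 2, 2, 2, 2, 2, 2, 2, 2, 2, 2, 2, 2, 2, 2, 2, 2, 2, 2, 2, 2, 2, 2, 2, 2, 2, 2, 2, 2, 2, 2

Explanation: There are 42 irreducibles (= number of conjugacy classes). Their dimensions d_i satisfy sum d_i^2 = |G| = 132: 1 + 1 + 1 + 1 + 1 + 1 + 1 + 1 + 1 + 1 + 1 + 1 + 4 + 4 + 4 + 4 + 4 + 4 + 4 + 4 + 4 + 4 + 4 + 4 + 4 + 4 + 4 + 4 + 4 + 4 + 4 + 4 + 4 + 4 + 4 + 4 + 4 + 4 + 4 + 4 + 4 + 4 = 132. (For the product with Z/6Z: each of the 6 1-dim characters of Z/6Z tensors with each irrep of D_11, giving 6 copies of each D_11-dimension.)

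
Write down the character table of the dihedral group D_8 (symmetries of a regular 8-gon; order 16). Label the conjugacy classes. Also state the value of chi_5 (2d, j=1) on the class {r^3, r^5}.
Conjugacy classes: {e} of size 1, {r^4} of size 1, {r^1, r^7} of size 2, {r^2, r^6} of size 2, {r^3, r^5} of size 2, {s, sr^2, ...} of size 4, {sr, sr^3, ...} of size 4.
Character table:
  irrep \ class              {e} (size 1)  {r^4} (size 1)  {r^1, r^7} (size 2)  {r^2, r^6} (size 2)  {r^3, r^5} (size 2)  {s, sr^2, ...} (size 4)  {sr, sr^3, ...} (size 4)
  chi_1 (triv)               1             1               1                    1                    1                    1                        1                       
  chi_2 (sign: r->1, s->-1)  1             1               1                    1                    1                    -1                       -1                      
  chi_3 (r->-1, s->1)        1             1               -1                   1                    -1                   1                        -1                      
  chi_4 (r->-1, s->-1)       1             1               -1                   1                    -1                   -1                       1                       
  chi_5 (2d, j=1)            2             -2              sqrt(2)              0                    -sqrt(2)             0                        0                       
  chi_6 (2d, j=2)            2             2               0                    -2                   0                    0                        0                       
  chi_7 (2d, j=3)            2             -2              -sqrt(2)             0                    sqrt(2)              0                        0                       

Spot check: chi_5 (2d, j=1) on {r^3, r^5} = -sqrt(2).

D_8 has order 2*8 = 16 with 7 conjugacy classes, hence 7 irreducibles. Sum of squared dims 1 + 1 + 1 + 1 + 4 + 4 + 4 = 16 = |G|. Linear characters come from the abelianisation; the 2-dimensional irreps have character r^k -> 2*cos(2*pi*j*k/8), reflections -> 0.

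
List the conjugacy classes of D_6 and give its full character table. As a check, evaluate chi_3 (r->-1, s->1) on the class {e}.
Conjugacy classes: {e} of size 1, {r^3} of size 1, {r^1, r^5} of size 2, {r^2, r^4} of size 2, {s, sr^2, ...} of size 3, {sr, sr^3, ...} of size 3.
Character table:
  irrep \ class              {e} (size 1)  {r^3} (size 1)  {r^1, r^5} (size 2)  {r^2, r^4} (size 2)  {s, sr^2, ...} (size 3)  {sr, sr^3, ...} (size 3)
  chi_1 (triv)               1             1               1                    1                    1                        1                       
  chi_2 (sign: r->1, s->-1)  1             1               1                    1                    -1                       -1                      
  chi_3 (r->-1, s->1)        1             -1              -1                   1                    1                        -1                      
  chi_4 (r->-1, s->-1)       1             -1              -1                   1                    -1                       1                       
  chi_5 (2d, j=1)            2             -2              1                    -1                   0                        0                       
  chi_6 (2d, j=2)            2             2               -1                   -1                   0                        0                       

Spot check: chi_3 (r->-1, s->1) on {e} = 1.

Justification: D_6 has order 2*6 = 12 with 6 conjugacy classes, hence 6 irreducibles. Sum of squared dims 1 + 1 + 1 + 1 + 4 + 4 = 12 = |G|. Linear characters come from the abelianisation; the 2-dimensional irreps have character r^k -> 2*cos(2*pi*j*k/6), reflections -> 0.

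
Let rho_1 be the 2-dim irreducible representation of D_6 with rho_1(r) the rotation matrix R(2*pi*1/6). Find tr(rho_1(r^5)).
chi_{rho_1}(r^5) = 2*cos(2*pi*1*5/6) = 1

Details: rho_1(r^5) is rotation by angle 2*pi*1*5/6, whose trace is 2*cos(2*pi*1*5/6) = 1.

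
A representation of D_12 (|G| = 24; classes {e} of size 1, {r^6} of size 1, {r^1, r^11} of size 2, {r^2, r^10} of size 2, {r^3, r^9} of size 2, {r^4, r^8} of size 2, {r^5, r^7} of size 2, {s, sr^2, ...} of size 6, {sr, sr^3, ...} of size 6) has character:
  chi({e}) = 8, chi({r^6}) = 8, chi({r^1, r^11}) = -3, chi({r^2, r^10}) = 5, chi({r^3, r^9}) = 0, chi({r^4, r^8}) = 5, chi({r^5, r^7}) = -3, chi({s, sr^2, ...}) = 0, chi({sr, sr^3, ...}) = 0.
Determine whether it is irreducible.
Not irreducible (reducible): <chi, chi> = 11 > 1.

Derivation: <chi, chi> = (1/|G|) sum_C |C| * |chi(C)|^2 = (1/24)[1*|8|^2 + 1*|8|^2 + 2*|-3|^2 + 2*|5|^2 + 2*|0|^2 + 2*|5|^2 + 2*|-3|^2 + 6*|0|^2 + 6*|0|^2]
  = (1/24)[(64) + (64) + (18) + (50) + (0) + (50) + (18) + (0) + (0)] = 264/24 = 11.
A character is irreducible iff <chi, chi> = 1, so this representation is reducible.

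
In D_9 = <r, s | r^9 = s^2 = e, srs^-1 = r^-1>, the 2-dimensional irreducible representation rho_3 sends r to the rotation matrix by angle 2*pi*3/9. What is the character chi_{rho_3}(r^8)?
chi_{rho_3}(r^8) = 2*cos(2*pi*3*8/9) = -1

Working: rho_3(r^8) is rotation by angle 2*pi*3*8/9, whose trace is 2*cos(2*pi*3*8/9) = -1.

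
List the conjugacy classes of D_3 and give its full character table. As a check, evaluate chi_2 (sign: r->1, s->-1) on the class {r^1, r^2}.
Conjugacy classes: {e} of size 1, {r^1, r^2} of size 2, {s, sr, ..., sr^2} of size 3.
Character table:
  irrep \ class              {e} (size 1)  {r^1, r^2} (size 2)  {s, sr, ..., sr^2} (size 3)
  chi_1 (triv)               1             1                    1                          
  chi_2 (sign: r->1, s->-1)  1             1                    -1                         
  chi_3 (2d, j=1)            2             -1                   0                          

Spot check: chi_2 (sign: r->1, s->-1) on {r^1, r^2} = 1.

Reasoning: D_3 has order 2*3 = 6 with 3 conjugacy classes, hence 3 irreducibles. Sum of squared dims 1 + 1 + 4 = 6 = |G|. Linear characters come from the abelianisation; the 2-dimensional irreps have character r^k -> 2*cos(2*pi*j*k/3), reflections -> 0.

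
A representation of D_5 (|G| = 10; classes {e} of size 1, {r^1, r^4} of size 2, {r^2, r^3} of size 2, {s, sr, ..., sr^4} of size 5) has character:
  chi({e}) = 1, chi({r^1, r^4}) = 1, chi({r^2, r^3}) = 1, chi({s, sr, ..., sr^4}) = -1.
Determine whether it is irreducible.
Irreducible: <chi, chi> = 1.

Proof sketch: <chi, chi> = (1/|G|) sum_C |C| * |chi(C)|^2 = (1/10)[1*|1|^2 + 2*|1|^2 + 2*|1|^2 + 5*|-1|^2]
  = (1/10)[(1) + (2) + (2) + (5)] = 10/10 = 1.
A character is irreducible iff <chi, chi> = 1, so this representation is irreducible.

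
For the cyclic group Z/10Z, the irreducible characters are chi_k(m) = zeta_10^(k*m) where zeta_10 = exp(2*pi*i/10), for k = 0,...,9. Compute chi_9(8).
chi_9(8) = zeta_10^72 = exp(2*I*pi/5)

Explanation: chi_9(8) = zeta_10^(9*8) = zeta_10^72. Since zeta_10^10 = 1, this equals zeta_10^2 = exp(2*pi*i*2/10) = exp(2*I*pi/5).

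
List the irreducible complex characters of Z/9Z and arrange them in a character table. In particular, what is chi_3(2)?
Character table of Z/9Z (irreps indexed chi_0,...,chi_8 with chi_k(m) = zeta_9^(k*m), zeta_9 = exp(2*pi*i/9)):
  irrep \ class  {0} (size 1)  {1} (size 1)    {2} (size 1)    {3} (size 1)    {4} (size 1)    {5} (size 1)    {6} (size 1)    {7} (size 1)    {8} (size 1)  
  chi_0          1             1               1               1               1               1               1               1               1             
  chi_1          1             exp(2*I*pi/9)   exp(4*I*pi/9)   exp(2*I*pi/3)   exp(8*I*pi/9)   exp(-8*I*pi/9)  exp(-2*I*pi/3)  exp(-4*I*pi/9)  exp(-2*I*pi/9)
  chi_2          1             exp(4*I*pi/9)   exp(8*I*pi/9)   exp(-2*I*pi/3)  exp(-2*I*pi/9)  exp(2*I*pi/9)   exp(2*I*pi/3)   exp(-8*I*pi/9)  exp(-4*I*pi/9)
  chi_3          1             exp(2*I*pi/3)   exp(-2*I*pi/3)  1               exp(2*I*pi/3)   exp(-2*I*pi/3)  1               exp(2*I*pi/3)   exp(-2*I*pi/3)
  chi_4          1             exp(8*I*pi/9)   exp(-2*I*pi/9)  exp(2*I*pi/3)   exp(-4*I*pi/9)  exp(4*I*pi/9)   exp(-2*I*pi/3)  exp(2*I*pi/9)   exp(-8*I*pi/9)
  chi_5          1             exp(-8*I*pi/9)  exp(2*I*pi/9)   exp(-2*I*pi/3)  exp(4*I*pi/9)   exp(-4*I*pi/9)  exp(2*I*pi/3)   exp(-2*I*pi/9)  exp(8*I*pi/9) 
  chi_6          1             exp(-2*I*pi/3)  exp(2*I*pi/3)   1               exp(-2*I*pi/3)  exp(2*I*pi/3)   1               exp(-2*I*pi/3)  exp(2*I*pi/3) 
  chi_7          1             exp(-4*I*pi/9)  exp(-8*I*pi/9)  exp(2*I*pi/3)   exp(2*I*pi/9)   exp(-2*I*pi/9)  exp(-2*I*pi/3)  exp(8*I*pi/9)   exp(4*I*pi/9) 
  chi_8          1             exp(-2*I*pi/9)  exp(-4*I*pi/9)  exp(-2*I*pi/3)  exp(-8*I*pi/9)  exp(8*I*pi/9)   exp(2*I*pi/3)   exp(4*I*pi/9)   exp(2*I*pi/9) 

Spot check: chi_3(2) = zeta_9^(3*2) = zeta_9^6 = exp(-2*I*pi/3).

Proof sketch: Z/9Z is abelian, so all 9 irreducible complex representations are 1-dimensional. They are given by chi_k(m) = zeta_9^(k*m) for k = 0,...,8. Row orthogonality: sum_m chi_k(m) conj(chi_l(m)) = 9 * [k = l].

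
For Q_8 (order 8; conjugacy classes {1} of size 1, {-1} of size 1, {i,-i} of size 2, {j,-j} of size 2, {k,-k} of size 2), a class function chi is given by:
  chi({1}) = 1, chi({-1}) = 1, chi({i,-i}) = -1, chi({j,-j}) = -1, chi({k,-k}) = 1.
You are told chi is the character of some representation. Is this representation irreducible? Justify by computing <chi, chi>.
Irreducible: <chi, chi> = 1.

Reasoning: <chi, chi> = (1/|G|) sum_C |C| * |chi(C)|^2 = (1/8)[1*|1|^2 + 1*|1|^2 + 2*|-1|^2 + 2*|-1|^2 + 2*|1|^2]
  = (1/8)[(1) + (1) + (2) + (2) + (2)] = 8/8 = 1.
A character is irreducible iff <chi, chi> = 1, so this representation is irreducible.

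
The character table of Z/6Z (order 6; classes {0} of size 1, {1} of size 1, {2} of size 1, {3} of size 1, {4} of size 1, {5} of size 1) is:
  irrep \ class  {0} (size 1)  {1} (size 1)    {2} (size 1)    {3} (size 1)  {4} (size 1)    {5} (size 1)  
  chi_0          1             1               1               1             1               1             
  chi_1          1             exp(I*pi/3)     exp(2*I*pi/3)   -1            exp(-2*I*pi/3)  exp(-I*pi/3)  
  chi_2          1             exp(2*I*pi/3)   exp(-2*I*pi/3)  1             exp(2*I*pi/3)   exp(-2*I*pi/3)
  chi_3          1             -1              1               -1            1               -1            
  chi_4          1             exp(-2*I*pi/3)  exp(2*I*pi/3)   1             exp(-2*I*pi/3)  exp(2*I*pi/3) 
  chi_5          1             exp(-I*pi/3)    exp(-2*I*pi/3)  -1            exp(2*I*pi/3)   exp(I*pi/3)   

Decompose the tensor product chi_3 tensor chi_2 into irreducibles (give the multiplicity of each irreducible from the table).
chi_3 tensor chi_2 = chi_5 (all other irreducibles have multiplicity 0).

Argument: The character of a tensor product is the pointwise product (chi_3 * chi_2)(C) = chi_3(C) * chi_2(C):
  {0}: (1)*(1), {1}: (-1)*(exp(2*I*pi/3)), {2}: (1)*(exp(-2*I*pi/3)), {3}: (-1)*(1), {4}: (1)*(exp(2*I*pi/3)), {5}: (-1)*(exp(-2*I*pi/3))
so (chi_3 * chi_2) takes values
  {0} -> 1, {1} -> -exp(2*I*pi/3), {2} -> exp(-2*I*pi/3), {3} -> -1, {4} -> exp(2*I*pi/3), {5} -> -exp(-2*I*pi/3).
Now take the inner product of this character with each irreducible chi from the table, <chi_3*chi_2, chi> = (1/6) sum_C |C| (chi_3*chi_2)(C) conj(chi(C)):
  <chi_3*chi_2, chi_0> = (1/6)[1*(1)*conj(1) + 1*(-exp(2*I*pi/3))*conj(1) + 1*(exp(-2*I*pi/3))*conj(1) + 1*(-1)*conj(1) + 1*(exp(2*I*pi/3))*conj(1) + 1*(-exp(-2*I*pi/3))*conj(1)]
      = (1/6)[(1) + (-exp(2*I*pi/3)) + (exp(-2*I*pi/3)) + (-1) + (exp(2*I*pi/3)) + (-exp(-2*I*pi/3))] = 0/6 = 0
  <chi_3*chi_2, chi_1> = (1/6)[1*(1)*conj(1) + 1*(-exp(2*I*pi/3))*conj(exp(I*pi/3)) + 1*(exp(-2*I*pi/3))*conj(exp(2*I*pi/3)) + 1*(-1)*conj(-1) + 1*(exp(2*I*pi/3))*conj(exp(-2*I*pi/3)) + 1*(-exp(-2*I*pi/3))*conj(exp(-I*pi/3))]
      = (1/6)[(1) + (-exp(I*pi/3)) + (exp(2*I*pi/3)) + (1) + (exp(-2*I*pi/3)) + (-exp(-I*pi/3))] = 0/6 = 0
  <chi_3*chi_2, chi_2> = (1/6)[1*(1)*conj(1) + 1*(-exp(2*I*pi/3))*conj(exp(2*I*pi/3)) + 1*(exp(-2*I*pi/3))*conj(exp(-2*I*pi/3)) + 1*(-1)*conj(1) + 1*(exp(2*I*pi/3))*conj(exp(2*I*pi/3)) + 1*(-exp(-2*I*pi/3))*conj(exp(-2*I*pi/3))]
      = (1/6)[(1) + (-1) + (1) + (-1) + (1) + (-1)] = 0/6 = 0
  <chi_3*chi_2, chi_3> = (1/6)[1*(1)*conj(1) + 1*(-exp(2*I*pi/3))*conj(-1) + 1*(exp(-2*I*pi/3))*conj(1) + 1*(-1)*conj(-1) + 1*(exp(2*I*pi/3))*conj(1) + 1*(-exp(-2*I*pi/3))*conj(-1)]
      = (1/6)[(1) + (exp(2*I*pi/3)) + (exp(-2*I*pi/3)) + (1) + (exp(2*I*pi/3)) + (exp(-2*I*pi/3))] = 0/6 = 0
  <chi_3*chi_2, chi_4> = (1/6)[1*(1)*conj(1) + 1*(-exp(2*I*pi/3))*conj(exp(-2*I*pi/3)) + 1*(exp(-2*I*pi/3))*conj(exp(2*I*pi/3)) + 1*(-1)*conj(1) + 1*(exp(2*I*pi/3))*conj(exp(-2*I*pi/3)) + 1*(-exp(-2*I*pi/3))*conj(exp(2*I*pi/3))]
      = (1/6)[(1) + (-exp(-2*I*pi/3)) + (exp(2*I*pi/3)) + (-1) + (exp(-2*I*pi/3)) + (-exp(2*I*pi/3))] = 0/6 = 0
  <chi_3*chi_2, chi_5> = (1/6)[1*(1)*conj(1) + 1*(-exp(2*I*pi/3))*conj(exp(-I*pi/3)) + 1*(exp(-2*I*pi/3))*conj(exp(-2*I*pi/3)) + 1*(-1)*conj(-1) + 1*(exp(2*I*pi/3))*conj(exp(2*I*pi/3)) + 1*(-exp(-2*I*pi/3))*conj(exp(I*pi/3))]
      = (1/6)[(1) + (1) + (1) + (1) + (1) + (1)] = 6/6 = 1
(Exp terms are combined using exp(i*s)*conj(exp(i*t)) = exp(i*(s-t)), and sums of them are collapsed using the identity that for every m > 1 the m distinct m-th roots of unity sum to 0, e.g. 1 + exp(2*I*pi/3) + exp(-2*I*pi/3) = 0.)
Hence the multiplicities are chi_5: 1. Dimension check: dim(chi_3)*dim(chi_2) = 1*1 = 1 and sum (mult * dim) = 1*1 = 1.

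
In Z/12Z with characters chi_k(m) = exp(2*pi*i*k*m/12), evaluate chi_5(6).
chi_5(6) = zeta_12^30 = -1

Why: chi_5(6) = zeta_12^(5*6) = zeta_12^30. Since zeta_12^12 = 1, this equals zeta_12^6 = exp(2*pi*i*6/12) = -1.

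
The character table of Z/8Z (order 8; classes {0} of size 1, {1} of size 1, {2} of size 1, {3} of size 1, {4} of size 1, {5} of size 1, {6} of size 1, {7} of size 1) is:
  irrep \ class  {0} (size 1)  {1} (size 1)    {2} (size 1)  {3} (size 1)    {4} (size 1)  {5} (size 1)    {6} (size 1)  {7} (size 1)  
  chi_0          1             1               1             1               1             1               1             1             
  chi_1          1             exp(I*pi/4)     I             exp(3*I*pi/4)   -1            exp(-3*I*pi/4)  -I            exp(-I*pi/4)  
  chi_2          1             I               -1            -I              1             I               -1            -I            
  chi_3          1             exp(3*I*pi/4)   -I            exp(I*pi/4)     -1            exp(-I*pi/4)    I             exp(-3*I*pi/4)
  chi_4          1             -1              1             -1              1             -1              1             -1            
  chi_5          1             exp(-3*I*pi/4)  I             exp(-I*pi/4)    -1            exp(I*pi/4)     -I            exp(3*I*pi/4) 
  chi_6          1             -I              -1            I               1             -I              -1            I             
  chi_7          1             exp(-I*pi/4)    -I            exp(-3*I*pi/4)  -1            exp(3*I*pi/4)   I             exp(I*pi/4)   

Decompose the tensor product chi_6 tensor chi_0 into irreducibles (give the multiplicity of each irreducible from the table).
chi_6 tensor chi_0 = chi_6 (all other irreducibles have multiplicity 0).

Details: The character of a tensor product is the pointwise product (chi_6 * chi_0)(C) = chi_6(C) * chi_0(C):
  {0}: (1)*(1), {1}: (-I)*(1), {2}: (-1)*(1), {3}: (I)*(1), {4}: (1)*(1), {5}: (-I)*(1), {6}: (-1)*(1), {7}: (I)*(1)
so (chi_6 * chi_0) takes values
  {0} -> 1, {1} -> -I, {2} -> -1, {3} -> I, {4} -> 1, {5} -> -I, {6} -> -1, {7} -> I.
Now take the inner product of this character with each irreducible chi from the table, <chi_6*chi_0, chi> = (1/8) sum_C |C| (chi_6*chi_0)(C) conj(chi(C)):
  <chi_6*chi_0, chi_0> = (1/8)[1*(1)*conj(1) + 1*(-I)*conj(1) + 1*(-1)*conj(1) + 1*(I)*conj(1) + 1*(1)*conj(1) + 1*(-I)*conj(1) + 1*(-1)*conj(1) + 1*(I)*conj(1)]
      = (1/8)[(1) + (-I) + (-1) + (I) + (1) + (-I) + (-1) + (I)] = 0/8 = 0
  <chi_6*chi_0, chi_1> = (1/8)[1*(1)*conj(1) + 1*(-I)*conj(exp(I*pi/4)) + 1*(-1)*conj(I) + 1*(I)*conj(exp(3*I*pi/4)) + 1*(1)*conj(-1) + 1*(-I)*conj(exp(-3*I*pi/4)) + 1*(-1)*conj(-I) + 1*(I)*conj(exp(-I*pi/4))]
      = (1/8)[(1) + (-exp(I*pi/4)) + (I) + (exp(-I*pi/4)) + (-1) + (-exp(-3*I*pi/4)) + (-I) + (exp(3*I*pi/4))] = 0/8 = 0
  <chi_6*chi_0, chi_2> = (1/8)[1*(1)*conj(1) + 1*(-I)*conj(I) + 1*(-1)*conj(-1) + 1*(I)*conj(-I) + 1*(1)*conj(1) + 1*(-I)*conj(I) + 1*(-1)*conj(-1) + 1*(I)*conj(-I)]
      = (1/8)[(1) + (-1) + (1) + (-1) + (1) + (-1) + (1) + (-1)] = 0/8 = 0
  <chi_6*chi_0, chi_3> = (1/8)[1*(1)*conj(1) + 1*(-I)*conj(exp(3*I*pi/4)) + 1*(-1)*conj(-I) + 1*(I)*conj(exp(I*pi/4)) + 1*(1)*conj(-1) + 1*(-I)*conj(exp(-I*pi/4)) + 1*(-1)*conj(I) + 1*(I)*conj(exp(-3*I*pi/4))]
      = (1/8)[(1) + (-exp(-I*pi/4)) + (-I) + (exp(I*pi/4)) + (-1) + (-exp(3*I*pi/4)) + (I) + (exp(-3*I*pi/4))] = 0/8 = 0
  <chi_6*chi_0, chi_4> = (1/8)[1*(1)*conj(1) + 1*(-I)*conj(-1) + 1*(-1)*conj(1) + 1*(I)*conj(-1) + 1*(1)*conj(1) + 1*(-I)*conj(-1) + 1*(-1)*conj(1) + 1*(I)*conj(-1)]
      = (1/8)[(1) + (I) + (-1) + (-I) + (1) + (I) + (-1) + (-I)] = 0/8 = 0
  <chi_6*chi_0, chi_5> = (1/8)[1*(1)*conj(1) + 1*(-I)*conj(exp(-3*I*pi/4)) + 1*(-1)*conj(I) + 1*(I)*conj(exp(-I*pi/4)) + 1*(1)*conj(-1) + 1*(-I)*conj(exp(I*pi/4)) + 1*(-1)*conj(-I) + 1*(I)*conj(exp(3*I*pi/4))]
      = (1/8)[(1) + (-exp(-3*I*pi/4)) + (I) + (exp(3*I*pi/4)) + (-1) + (-exp(I*pi/4)) + (-I) + (exp(-I*pi/4))] = 0/8 = 0
  <chi_6*chi_0, chi_6> = (1/8)[1*(1)*conj(1) + 1*(-I)*conj(-I) + 1*(-1)*conj(-1) + 1*(I)*conj(I) + 1*(1)*conj(1) + 1*(-I)*conj(-I) + 1*(-1)*conj(-1) + 1*(I)*conj(I)]
      = (1/8)[(1) + (1) + (1) + (1) + (1) + (1) + (1) + (1)] = 8/8 = 1
  <chi_6*chi_0, chi_7> = (1/8)[1*(1)*conj(1) + 1*(-I)*conj(exp(-I*pi/4)) + 1*(-1)*conj(-I) + 1*(I)*conj(exp(-3*I*pi/4)) + 1*(1)*conj(-1) + 1*(-I)*conj(exp(3*I*pi/4)) + 1*(-1)*conj(I) + 1*(I)*conj(exp(I*pi/4))]
      = (1/8)[(1) + (-exp(3*I*pi/4)) + (-I) + (exp(-3*I*pi/4)) + (-1) + (-exp(-I*pi/4)) + (I) + (exp(I*pi/4))] = 0/8 = 0
(Exp terms are combined using exp(i*s)*conj(exp(i*t)) = exp(i*(s-t)), and sums of them are collapsed using the identity that for every m > 1 the m distinct m-th roots of unity sum to 0, e.g. 1 + exp(2*I*pi/3) + exp(-2*I*pi/3) = 0.)
Hence the multiplicities are chi_6: 1. Dimension check: dim(chi_6)*dim(chi_0) = 1*1 = 1 and sum (mult * dim) = 1*1 = 1.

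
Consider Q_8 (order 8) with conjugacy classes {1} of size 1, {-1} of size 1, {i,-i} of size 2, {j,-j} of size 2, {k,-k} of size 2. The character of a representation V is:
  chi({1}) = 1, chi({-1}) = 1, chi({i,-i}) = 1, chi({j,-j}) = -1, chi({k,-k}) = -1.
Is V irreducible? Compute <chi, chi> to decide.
Irreducible: <chi, chi> = 1.

<chi, chi> = (1/|G|) sum_C |C| * |chi(C)|^2 = (1/8)[1*|1|^2 + 1*|1|^2 + 2*|1|^2 + 2*|-1|^2 + 2*|-1|^2]
  = (1/8)[(1) + (1) + (2) + (2) + (2)] = 8/8 = 1.
A character is irreducible iff <chi, chi> = 1, so this representation is irreducible.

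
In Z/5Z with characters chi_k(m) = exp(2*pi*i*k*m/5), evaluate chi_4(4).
chi_4(4) = zeta_5^16 = exp(2*I*pi/5)

Justification: chi_4(4) = zeta_5^(4*4) = zeta_5^16. Since zeta_5^5 = 1, this equals zeta_5^1 = exp(2*pi*i*1/5) = exp(2*I*pi/5).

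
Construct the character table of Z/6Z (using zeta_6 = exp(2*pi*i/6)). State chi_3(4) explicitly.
Character table of Z/6Z (irreps indexed chi_0,...,chi_5 with chi_k(m) = zeta_6^(k*m), zeta_6 = exp(2*pi*i/6)):
  irrep \ class  {0} (size 1)  {1} (size 1)    {2} (size 1)    {3} (size 1)  {4} (size 1)    {5} (size 1)  
  chi_0          1             1               1               1             1               1             
  chi_1          1             exp(I*pi/3)     exp(2*I*pi/3)   -1            exp(-2*I*pi/3)  exp(-I*pi/3)  
  chi_2          1             exp(2*I*pi/3)   exp(-2*I*pi/3)  1             exp(2*I*pi/3)   exp(-2*I*pi/3)
  chi_3          1             -1              1               -1            1               -1            
  chi_4          1             exp(-2*I*pi/3)  exp(2*I*pi/3)   1             exp(-2*I*pi/3)  exp(2*I*pi/3) 
  chi_5          1             exp(-I*pi/3)    exp(-2*I*pi/3)  -1            exp(2*I*pi/3)   exp(I*pi/3)   

Spot check: chi_3(4) = zeta_6^(3*4) = zeta_6^12 = 1.

Solution. Z/6Z is abelian, so all 6 irreducible complex representations are 1-dimensional. They are given by chi_k(m) = zeta_6^(k*m) for k = 0,...,5. Row orthogonality: sum_m chi_k(m) conj(chi_l(m)) = 6 * [k = l].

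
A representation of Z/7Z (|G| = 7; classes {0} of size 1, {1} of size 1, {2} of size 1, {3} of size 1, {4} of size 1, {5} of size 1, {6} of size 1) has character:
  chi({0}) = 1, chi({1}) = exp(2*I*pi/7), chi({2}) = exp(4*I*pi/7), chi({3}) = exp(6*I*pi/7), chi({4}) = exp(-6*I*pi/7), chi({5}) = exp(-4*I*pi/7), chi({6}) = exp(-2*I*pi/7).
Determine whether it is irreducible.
Irreducible: <chi, chi> = 1.

Solution. <chi, chi> = (1/|G|) sum_C |C| * |chi(C)|^2 = (1/7)[1*|1|^2 + 1*|exp(2*I*pi/7)|^2 + 1*|exp(4*I*pi/7)|^2 + 1*|exp(6*I*pi/7)|^2 + 1*|exp(-6*I*pi/7)|^2 + 1*|exp(-4*I*pi/7)|^2 + 1*|exp(-2*I*pi/7)|^2]
  = (1/7)[(1) + (1) + (1) + (1) + (1) + (1) + (1)] = 7/7 = 1.
(Exp terms are combined using exp(i*s)*conj(exp(i*t)) = exp(i*(s-t)), and sums of them are collapsed using the identity that for every m > 1 the m distinct m-th roots of unity sum to 0, e.g. 1 + exp(2*I*pi/3) + exp(-2*I*pi/3) = 0.)
A character is irreducible iff <chi, chi> = 1, so this representation is irreducible.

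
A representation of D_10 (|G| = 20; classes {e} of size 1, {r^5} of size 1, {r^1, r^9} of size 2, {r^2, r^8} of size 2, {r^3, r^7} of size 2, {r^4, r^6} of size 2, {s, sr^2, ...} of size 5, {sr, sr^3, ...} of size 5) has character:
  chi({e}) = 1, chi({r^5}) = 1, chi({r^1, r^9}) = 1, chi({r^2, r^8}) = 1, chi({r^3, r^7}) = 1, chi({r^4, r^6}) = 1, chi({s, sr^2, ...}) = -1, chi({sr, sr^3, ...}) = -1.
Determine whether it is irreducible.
Irreducible: <chi, chi> = 1.

Solution. <chi, chi> = (1/|G|) sum_C |C| * |chi(C)|^2 = (1/20)[1*|1|^2 + 1*|1|^2 + 2*|1|^2 + 2*|1|^2 + 2*|1|^2 + 2*|1|^2 + 5*|-1|^2 + 5*|-1|^2]
  = (1/20)[(1) + (1) + (2) + (2) + (2) + (2) + (5) + (5)] = 20/20 = 1.
A character is irreducible iff <chi, chi> = 1, so this representation is irreducible.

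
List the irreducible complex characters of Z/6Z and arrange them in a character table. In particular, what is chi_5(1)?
Character table of Z/6Z (irreps indexed chi_0,...,chi_5 with chi_k(m) = zeta_6^(k*m), zeta_6 = exp(2*pi*i/6)):
  irrep \ class  {0} (size 1)  {1} (size 1)    {2} (size 1)    {3} (size 1)  {4} (size 1)    {5} (size 1)  
  chi_0          1             1               1               1             1               1             
  chi_1          1             exp(I*pi/3)     exp(2*I*pi/3)   -1            exp(-2*I*pi/3)  exp(-I*pi/3)  
  chi_2          1             exp(2*I*pi/3)   exp(-2*I*pi/3)  1             exp(2*I*pi/3)   exp(-2*I*pi/3)
  chi_3          1             -1              1               -1            1               -1            
  chi_4          1             exp(-2*I*pi/3)  exp(2*I*pi/3)   1             exp(-2*I*pi/3)  exp(2*I*pi/3) 
  chi_5          1             exp(-I*pi/3)    exp(-2*I*pi/3)  -1            exp(2*I*pi/3)   exp(I*pi/3)   

Spot check: chi_5(1) = zeta_6^(5*1) = zeta_6^5 = exp(-I*pi/3).

Details: Z/6Z is abelian, so all 6 irreducible complex representations are 1-dimensional. They are given by chi_k(m) = zeta_6^(k*m) for k = 0,...,5. Row orthogonality: sum_m chi_k(m) conj(chi_l(m)) = 6 * [k = l].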